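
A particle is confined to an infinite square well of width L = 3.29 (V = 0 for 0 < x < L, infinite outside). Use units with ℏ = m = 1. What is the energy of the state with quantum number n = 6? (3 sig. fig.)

The infinite-well eigenfunctions ψ_n = √(2/L) sin(nπx/L) vanish at both walls, giving E_n = n²π²ℏ²/(2mL²).
E_6 = 6² × π² / (2 × 1 × 3.29²) = 16.41.

E = 16.4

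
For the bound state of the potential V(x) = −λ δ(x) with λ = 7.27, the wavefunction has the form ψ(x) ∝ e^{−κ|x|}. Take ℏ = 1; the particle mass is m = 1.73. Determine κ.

κ = 12.6

Integrating the TISE across x = 0 gives the cusp condition ψ'(0⁺) − ψ'(0⁻) = −(2mλ/ℏ²)ψ(0).
With ψ ∝ e^{−κ|x|} this yields −2κ = −2mλ/ℏ², so κ = mλ/ℏ² = 12.58.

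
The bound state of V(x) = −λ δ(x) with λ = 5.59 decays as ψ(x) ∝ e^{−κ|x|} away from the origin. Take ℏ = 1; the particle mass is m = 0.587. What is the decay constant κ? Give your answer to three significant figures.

Integrating the TISE across x = 0 gives the cusp condition ψ'(0⁺) − ψ'(0⁻) = −(2mλ/ℏ²)ψ(0).
With ψ ∝ e^{−κ|x|} this yields −2κ = −2mλ/ℏ², so κ = mλ/ℏ² = 3.281.

κ = 3.28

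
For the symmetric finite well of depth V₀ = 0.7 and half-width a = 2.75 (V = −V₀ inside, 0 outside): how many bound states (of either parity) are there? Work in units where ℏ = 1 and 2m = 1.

N = 2

The dimensionless depth is z₀ = a√(2mV₀)/ℏ = 2.75 × √(0.7000) = 2.301.
A new bound state (alternating even/odd) appears each time z₀ passes a multiple of π/2, so N = ⌊2z₀/π⌋ + 1 = ⌊1.465⌋ + 1 = 2.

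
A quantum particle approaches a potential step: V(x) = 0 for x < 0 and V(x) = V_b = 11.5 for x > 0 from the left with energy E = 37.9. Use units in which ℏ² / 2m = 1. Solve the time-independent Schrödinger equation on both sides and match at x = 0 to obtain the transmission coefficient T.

The wavenumbers are k₁ = √(2mE)/ℏ = 6.156 on the left and k₂ = √(2m(E − V_b))/ℏ = 5.138 on the right.
Matching ψ and ψ′ at x = 0 gives r = (k₁ − k₂)/(k₁ + k₂), so R = r² = 0.008127 and T = 1 − R = 0.9919.

T = 0.992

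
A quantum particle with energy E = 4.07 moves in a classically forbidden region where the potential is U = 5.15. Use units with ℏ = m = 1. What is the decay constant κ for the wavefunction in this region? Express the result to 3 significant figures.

κ = 1.47

Since E < U the TISE in this region is ψ'' = κ²ψ with κ = √(2m(U − E))/ℏ.
κ = √(2 × 1 × 1.08) = 1.470.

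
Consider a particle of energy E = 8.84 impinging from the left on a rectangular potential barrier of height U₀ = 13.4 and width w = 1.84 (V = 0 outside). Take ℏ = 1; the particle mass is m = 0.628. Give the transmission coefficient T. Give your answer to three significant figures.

E < U₀: inside the barrier ψ ∝ e^{±κx} with κ = √(2m(U₀ − E))/ℏ = 2.393.
κw = 4.403, sinh(κw) = 40.86.
The exact tunnelling result is T⁻¹ = 1 + U₀² sinh²(κw) / [4E(U₀ − E)] = 1860, so T = 0.000538.

T = 0.000538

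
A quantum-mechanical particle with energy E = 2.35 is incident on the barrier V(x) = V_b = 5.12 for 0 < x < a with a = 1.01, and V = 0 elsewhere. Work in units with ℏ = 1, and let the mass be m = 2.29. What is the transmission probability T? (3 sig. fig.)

E < V_b: inside the barrier ψ ∝ e^{±κx} with κ = √(2m(V_b − E))/ℏ = 3.562.
κa = 3.597, sinh(κa) = 18.24.
The exact tunnelling result is T⁻¹ = 1 + V_b² sinh²(κa) / [4E(V_b − E)] = 335.9, so T = 0.00298.

T = 0.00298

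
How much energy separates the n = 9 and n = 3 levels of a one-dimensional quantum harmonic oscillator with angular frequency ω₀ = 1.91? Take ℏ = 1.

ΔE = 11.5

E_n = ℏω₀(n + ½), so ΔE = (9 − 3) ℏω₀ = 6 × 1.91 = 11.46.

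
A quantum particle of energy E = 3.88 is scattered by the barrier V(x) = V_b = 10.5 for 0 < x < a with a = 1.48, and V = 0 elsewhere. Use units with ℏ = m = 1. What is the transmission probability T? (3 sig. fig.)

E < V_b: inside the barrier ψ ∝ e^{±κx} with κ = √(2m(V_b − E))/ℏ = 3.639.
κa = 5.385, sinh(κa) = 109.1.
The exact tunnelling result is T⁻¹ = 1 + V_b² sinh²(κa) / [4E(V_b − E)] = 12770, so T = 0.0000783.

T = 0.0000783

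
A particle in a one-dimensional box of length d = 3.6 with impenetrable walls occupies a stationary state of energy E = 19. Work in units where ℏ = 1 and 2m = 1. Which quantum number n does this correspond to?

n = 5

From E_n = n²π²ℏ²/(2md²) invert to n = √(2md²E)/(πℏ).
n = (3.6/π) × √(2 × 0.5 × 19) = 4.995 → n = 5.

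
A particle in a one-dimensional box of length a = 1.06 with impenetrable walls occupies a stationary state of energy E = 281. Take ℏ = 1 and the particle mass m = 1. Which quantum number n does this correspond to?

From E_n = n²π²ℏ²/(2ma²) invert to n = √(2ma²E)/(πℏ).
n = (1.06/π) × √(2 × 1 × 281) = 7.999 → n = 8.

n = 8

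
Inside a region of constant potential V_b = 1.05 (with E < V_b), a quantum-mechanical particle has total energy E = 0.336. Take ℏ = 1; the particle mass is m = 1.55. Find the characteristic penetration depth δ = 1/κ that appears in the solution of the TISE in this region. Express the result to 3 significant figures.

δ = 0.672

Since E < V_b the TISE in this region is ψ'' = κ²ψ with κ = √(2m(V_b − E))/ℏ.
κ = √(2 × 1.55 × 0.714) = 1.488. The penetration depth is δ = 1/κ = 0.672.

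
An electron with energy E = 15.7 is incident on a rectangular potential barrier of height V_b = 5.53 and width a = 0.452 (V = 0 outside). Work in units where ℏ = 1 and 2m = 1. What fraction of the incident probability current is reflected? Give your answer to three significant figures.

R = 0.0450

E > V_b: inside the barrier k₂ = √(2m(E − V_b))/ℏ = 3.189, k₂a = 1.441.
Matching at both interfaces gives T⁻¹ = 1 + V_b² sin²(k₂a) / [4E(E − V_b)] = 1.047, hence T = 0.955.
R = 1 − T = 0.0450.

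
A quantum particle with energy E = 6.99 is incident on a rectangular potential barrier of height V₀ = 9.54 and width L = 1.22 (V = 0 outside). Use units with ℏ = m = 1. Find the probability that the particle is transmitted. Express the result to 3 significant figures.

T = 0.0126

Since E < V₀ the interior solution is evanescent with decay constant κ = √(2m(V₀ − E))/ℏ = 2.258.
κL = 2.755, sinh(κL) = 7.830.
Matching ψ, ψ′ at both faces gives T = [1 + V₀² sinh²(κL) / (4E(V₀ − E))]⁻¹ = 1/79.26 = 0.0126.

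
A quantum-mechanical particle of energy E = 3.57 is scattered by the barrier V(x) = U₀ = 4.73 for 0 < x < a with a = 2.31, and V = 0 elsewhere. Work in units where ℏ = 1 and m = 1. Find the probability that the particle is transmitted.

T = 0.00260

Since E < U₀ the interior solution is evanescent with decay constant κ = √(2m(U₀ − E))/ℏ = 1.523.
κa = 3.518, sinh(κa) = 16.85.
The exact tunnelling result is T⁻¹ = 1 + U₀² sinh²(κa) / [4E(U₀ − E)] = 384.6, so T = 0.00260.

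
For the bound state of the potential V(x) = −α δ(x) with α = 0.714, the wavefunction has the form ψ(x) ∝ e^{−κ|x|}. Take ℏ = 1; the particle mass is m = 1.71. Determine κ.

κ = 1.22

Integrate −(ℏ²/2m)ψ'' − αδ(x)ψ = Eψ from −ε to +ε: the ψ'' term gives ψ'(0⁺) − ψ'(0⁻) and the δ term gives −(2mα/ℏ²)ψ(0).
With ψ ∝ e^{−κ|x|} this yields −2κ = −2mα/ℏ², so κ = mα/ℏ² = 1.221.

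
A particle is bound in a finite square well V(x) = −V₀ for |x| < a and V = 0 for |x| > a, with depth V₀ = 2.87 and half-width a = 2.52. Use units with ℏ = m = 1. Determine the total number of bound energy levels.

Define the well-strength parameter z₀ = (a/ℏ)√(2mV₀) = 2.52 × √(2·1·2.87) = 6.037.
A new bound state (alternating even/odd) appears each time z₀ passes a multiple of π/2, so N = ⌊2z₀/π⌋ + 1 = ⌊3.844⌋ + 1 = 4.

N = 4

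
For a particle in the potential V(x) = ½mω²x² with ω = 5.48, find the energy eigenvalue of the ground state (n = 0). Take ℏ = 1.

E = 2.74

The oscillator eigenvalues are E_n = ℏω(n + ½), so E_0 = 5.48 × 0.5 = 2.740.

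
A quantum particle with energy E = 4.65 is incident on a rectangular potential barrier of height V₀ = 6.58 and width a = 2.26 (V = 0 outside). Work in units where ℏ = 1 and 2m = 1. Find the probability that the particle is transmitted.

T = 0.00620

Since E < V₀ the interior solution is evanescent with decay constant κ = √(2m(V₀ − E))/ℏ = 1.389.
κa = 3.140, sinh(κa) = 11.53.
Matching ψ, ψ′ at both faces gives T = [1 + V₀² sinh²(κa) / (4E(V₀ − E))]⁻¹ = 1/161.2 = 0.00620.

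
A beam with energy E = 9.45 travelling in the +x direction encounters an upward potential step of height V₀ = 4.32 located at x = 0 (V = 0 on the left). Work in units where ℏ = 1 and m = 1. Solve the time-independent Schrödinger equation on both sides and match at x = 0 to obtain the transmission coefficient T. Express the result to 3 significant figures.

T = 0.977

The wavenumbers are k₁ = √(2mE)/ℏ = 4.347 on the left and k₂ = √(2m(E − V₀))/ℏ = 3.203 on the right.
Matching ψ and ψ′ at x = 0 gives r = (k₁ − k₂)/(k₁ + k₂), so R = r² = 0.02297 and T = 1 − R = 0.9770.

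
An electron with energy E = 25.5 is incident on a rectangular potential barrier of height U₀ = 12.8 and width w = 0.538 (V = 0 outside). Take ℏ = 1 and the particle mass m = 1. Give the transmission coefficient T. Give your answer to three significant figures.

E > U₀: inside the barrier k₂ = √(2m(E − U₀))/ℏ = 5.040, k₂w = 2.711.
Matching at both interfaces gives T⁻¹ = 1 + U₀² sin²(k₂w) / [4E(E − U₀)] = 1.022, hence T = 0.978.

T = 0.978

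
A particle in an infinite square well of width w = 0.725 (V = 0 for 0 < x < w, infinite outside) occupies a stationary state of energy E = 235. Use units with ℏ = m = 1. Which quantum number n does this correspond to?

n = 5

For an infinite well E_n = n²π²ℏ²/(2mw²), so n = (w/πℏ)√(2mE).
n = (0.725/π) × √(2 × 1 × 235) = 5.003 → n = 5.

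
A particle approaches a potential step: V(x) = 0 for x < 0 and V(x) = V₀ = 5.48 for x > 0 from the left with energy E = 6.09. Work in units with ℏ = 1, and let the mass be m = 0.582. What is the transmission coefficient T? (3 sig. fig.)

T = 0.730

The wavenumbers are k₁ = √(2mE)/ℏ = 2.662 on the left and k₂ = √(2m(E − V₀))/ℏ = 0.8426 on the right.
Continuity of ψ and ψ′ at the step yields the reflection amplitude r = (k₁ − k₂)/(k₁ + k₂) = 0.5192; thus R = |r|² = 0.2696, T = 0.7304.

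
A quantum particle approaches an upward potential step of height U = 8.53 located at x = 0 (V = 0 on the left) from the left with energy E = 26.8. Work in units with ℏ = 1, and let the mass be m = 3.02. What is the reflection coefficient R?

On each side the TISE gives plane waves with k = √(2m(E − V))/ℏ: k₁ = √(2·3.02·26.8) = 12.72, k₂ = √(2·3.02·18.27) = 10.50.
Matching ψ and ψ′ at x = 0 gives r = (k₁ − k₂)/(k₁ + k₂), so R = r² = 0.009119 and T = 1 − R = 0.9909.

R = 0.00912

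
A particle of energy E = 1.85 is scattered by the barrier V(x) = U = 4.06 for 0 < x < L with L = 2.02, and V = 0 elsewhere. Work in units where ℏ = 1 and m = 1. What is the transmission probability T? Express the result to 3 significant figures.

E < U: inside the barrier ψ ∝ e^{±κx} with κ = √(2m(U − E))/ℏ = 2.102.
κL = 4.247, sinh(κL) = 34.93.
Matching ψ, ψ′ at both faces gives T = [1 + U² sinh²(κL) / (4E(U − E))]⁻¹ = 1/1231 = 0.000812.

T = 0.000812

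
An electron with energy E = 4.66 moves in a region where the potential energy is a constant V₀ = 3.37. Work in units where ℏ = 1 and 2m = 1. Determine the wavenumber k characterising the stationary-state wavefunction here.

With E > V₀ the solution is oscillatory, ψ ∝ e^{±ikx} with k = √(2m(E − V₀))/ℏ.
k = √(2 × 0.5 × 1.29) = 1.136.

k = 1.14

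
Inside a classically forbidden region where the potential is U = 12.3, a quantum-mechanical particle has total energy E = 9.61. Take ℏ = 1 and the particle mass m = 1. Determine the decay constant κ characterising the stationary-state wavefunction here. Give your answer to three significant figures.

Since E < U the TISE in this region is ψ'' = κ²ψ with κ = √(2m(U − E))/ℏ.
κ = √(2 × 1 × 2.69) = 2.319.

κ = 2.32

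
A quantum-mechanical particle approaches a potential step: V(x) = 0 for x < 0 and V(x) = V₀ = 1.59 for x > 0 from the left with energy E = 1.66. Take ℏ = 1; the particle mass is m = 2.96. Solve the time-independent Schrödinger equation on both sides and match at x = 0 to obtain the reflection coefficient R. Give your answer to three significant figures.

R = 0.435

The wavenumbers are k₁ = √(2mE)/ℏ = 3.135 on the left and k₂ = √(2m(E − V₀))/ℏ = 0.6437 on the right.
Continuity of ψ and ψ′ at the step yields the reflection amplitude r = (k₁ − k₂)/(k₁ + k₂) = 0.6593; thus R = |r|² = 0.4346, T = 0.5654.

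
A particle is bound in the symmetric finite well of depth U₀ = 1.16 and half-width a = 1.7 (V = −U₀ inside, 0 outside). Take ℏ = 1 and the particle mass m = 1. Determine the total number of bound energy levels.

N = 2

The dimensionless depth is z₀ = a√(2mU₀)/ℏ = 1.7 × √(2.320) = 2.589.
A new bound state (alternating even/odd) appears each time z₀ passes a multiple of π/2, so N = ⌊2z₀/π⌋ + 1 = ⌊1.648⌋ + 1 = 2.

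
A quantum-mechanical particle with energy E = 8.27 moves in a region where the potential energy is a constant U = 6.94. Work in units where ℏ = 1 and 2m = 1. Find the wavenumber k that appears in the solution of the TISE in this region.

k = 1.15

With E > U the solution is oscillatory, ψ ∝ e^{±ikx} with k = √(2m(E − U))/ℏ.
k = √(2 × 0.5 × 1.33) = 1.153.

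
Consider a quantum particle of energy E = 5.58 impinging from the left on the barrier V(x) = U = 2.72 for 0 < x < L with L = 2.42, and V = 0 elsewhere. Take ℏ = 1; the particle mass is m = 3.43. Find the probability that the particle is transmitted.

E > U: inside the barrier k₂ = √(2m(E − U))/ℏ = 4.429, k₂L = 10.72.
T = [1 + U² sin²(k₂L) / (4E(E − U))]⁻¹ = 1/1.107 = 0.903.

T = 0.903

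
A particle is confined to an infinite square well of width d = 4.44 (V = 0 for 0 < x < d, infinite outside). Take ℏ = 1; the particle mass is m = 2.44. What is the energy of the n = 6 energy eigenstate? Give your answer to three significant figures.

E = 3.69

Requiring ψ(0) = ψ(d) = 0 quantises k = nπ/d, hence E_n = ℏ²k²/2m = n²π²ℏ²/(2md²).
E_6 = 6² × π² / (2 × 2.44 × 4.44²) = 3.693.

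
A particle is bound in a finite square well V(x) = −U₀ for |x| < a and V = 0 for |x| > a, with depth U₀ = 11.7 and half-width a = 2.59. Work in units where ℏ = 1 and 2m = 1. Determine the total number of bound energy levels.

The dimensionless depth is z₀ = a√(2mU₀)/ℏ = 2.59 × √(11.70) = 8.859.
A new bound state (alternating even/odd) appears each time z₀ passes a multiple of π/2, so N = ⌊2z₀/π⌋ + 1 = ⌊5.640⌋ + 1 = 6.

N = 6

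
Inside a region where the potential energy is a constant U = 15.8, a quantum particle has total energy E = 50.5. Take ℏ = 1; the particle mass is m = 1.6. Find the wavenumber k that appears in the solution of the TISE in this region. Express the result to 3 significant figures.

With E > U the solution is oscillatory, ψ ∝ e^{±ikx} with k = √(2m(E − U))/ℏ.
k = √(2 × 1.6 × 34.7) = 10.54.

k = 10.5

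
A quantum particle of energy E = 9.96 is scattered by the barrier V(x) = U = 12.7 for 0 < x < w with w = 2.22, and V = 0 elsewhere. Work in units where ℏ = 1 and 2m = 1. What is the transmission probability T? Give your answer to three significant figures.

Since E < U the interior solution is evanescent with decay constant κ = √(2m(U − E))/ℏ = 1.655.
κw = 3.675, sinh(κw) = 19.71.
The exact tunnelling result is T⁻¹ = 1 + U² sinh²(κw) / [4E(U − E)] = 574.8, so T = 0.00174.

T = 0.00174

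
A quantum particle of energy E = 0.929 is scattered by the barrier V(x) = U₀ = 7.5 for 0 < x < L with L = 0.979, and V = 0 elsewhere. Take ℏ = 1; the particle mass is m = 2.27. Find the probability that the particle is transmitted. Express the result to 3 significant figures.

E < U₀: inside the barrier ψ ∝ e^{±κx} with κ = √(2m(U₀ − E))/ℏ = 5.462.
κL = 5.347, sinh(κL) = 105.0.
Matching ψ, ψ′ at both faces gives T = [1 + U₀² sinh²(κL) / (4E(U₀ − E))]⁻¹ = 1/25400 = 0.0000394.

T = 0.0000394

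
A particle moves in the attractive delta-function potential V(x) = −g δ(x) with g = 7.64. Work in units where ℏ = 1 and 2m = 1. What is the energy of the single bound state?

The bound state is ψ(x) = √κ e^{−κ|x|}. The derivative jump ψ'(0⁺) − ψ'(0⁻) = −(2mg/ℏ²)ψ(0) fixes κ = mg/ℏ² = 3.820.
Then E = −ℏ²κ²/(2m) = −mg²/(2ℏ²) = -14.59.

E = -14.6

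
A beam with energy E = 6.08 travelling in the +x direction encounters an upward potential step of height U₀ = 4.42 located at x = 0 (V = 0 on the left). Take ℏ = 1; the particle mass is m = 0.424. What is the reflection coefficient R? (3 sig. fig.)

R = 0.0984

On each side the TISE gives plane waves with k = √(2m(E − V))/ℏ: k₁ = √(2·0.424·6.08) = 2.271, k₂ = √(2·0.424·1.66) = 1.186.
Continuity of ψ and ψ′ at the step yields the reflection amplitude r = (k₁ − k₂)/(k₁ + k₂) = 0.3136; thus R = |r|² = 0.09835, T = 0.9016.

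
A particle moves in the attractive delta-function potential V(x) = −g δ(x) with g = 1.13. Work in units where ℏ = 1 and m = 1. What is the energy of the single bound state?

The bound state is ψ(x) = √κ e^{−κ|x|}. The derivative jump ψ'(0⁺) − ψ'(0⁻) = −(2mg/ℏ²)ψ(0) fixes κ = mg/ℏ² = 1.130.
Then E = −ℏ²κ²/(2m) = −mg²/(2ℏ²) = -0.6385.

E = -0.638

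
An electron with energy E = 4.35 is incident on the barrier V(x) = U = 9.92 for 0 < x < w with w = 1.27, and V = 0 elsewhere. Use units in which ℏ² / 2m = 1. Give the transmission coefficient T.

Since E < U the interior solution is evanescent with decay constant κ = √(2m(U − E))/ℏ = 2.360.
κw = 2.997, sinh(κw) = 9.991.
Matching ψ, ψ′ at both faces gives T = [1 + U² sinh²(κw) / (4E(U − E))]⁻¹ = 1/102.3 = 0.00977.

T = 0.00977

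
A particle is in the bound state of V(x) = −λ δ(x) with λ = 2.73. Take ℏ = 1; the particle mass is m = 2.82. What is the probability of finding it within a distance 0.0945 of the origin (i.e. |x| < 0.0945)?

The normalised bound state is ψ = √κ e^{−κ|x|} with κ = mλ/ℏ² = 7.699.
P(|x| < d) = ∫_{−d}^{d} κ e^{−2κ|x|} dx = 1 − e^{−2κd} = 1 − e^{−1.455} = 0.7666.

P = 0.767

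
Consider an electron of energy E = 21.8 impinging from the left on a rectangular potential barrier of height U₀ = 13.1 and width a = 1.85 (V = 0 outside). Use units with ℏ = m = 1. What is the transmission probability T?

T = 0.818

E > U₀: inside the barrier k₂ = √(2m(E − U₀))/ℏ = 4.171, k₂a = 7.717.
T = [1 + U₀² sin²(k₂a) / (4E(E − U₀))]⁻¹ = 1/1.222 = 0.818.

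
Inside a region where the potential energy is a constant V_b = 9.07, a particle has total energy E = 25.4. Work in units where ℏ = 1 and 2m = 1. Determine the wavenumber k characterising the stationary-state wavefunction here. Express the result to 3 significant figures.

With E > V_b the solution is oscillatory, ψ ∝ e^{±ikx} with k = √(2m(E − V_b))/ℏ.
k = √(2 × 0.5 × 16.33) = 4.041.

k = 4.04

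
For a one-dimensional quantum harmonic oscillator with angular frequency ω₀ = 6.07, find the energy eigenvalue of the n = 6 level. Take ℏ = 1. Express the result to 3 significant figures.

E = 39.5

The oscillator eigenvalues are E_n = ℏω₀(n + ½), so E_6 = 6.07 × 6.5 = 39.46.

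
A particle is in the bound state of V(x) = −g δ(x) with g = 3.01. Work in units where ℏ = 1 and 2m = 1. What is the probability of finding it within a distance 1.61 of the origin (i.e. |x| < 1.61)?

P = 0.992

The normalised bound state is ψ = √κ e^{−κ|x|} with κ = mg/ℏ² = 1.505.
P(|x| < d) = ∫_{−d}^{d} κ e^{−2κ|x|} dx = 1 − e^{−2κd} = 1 − e^{−4.846} = 0.9921.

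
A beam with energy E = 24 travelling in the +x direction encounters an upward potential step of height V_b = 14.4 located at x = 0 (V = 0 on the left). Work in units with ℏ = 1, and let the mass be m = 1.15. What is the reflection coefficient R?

R = 0.0507

The wavenumbers are k₁ = √(2mE)/ℏ = 7.430 on the left and k₂ = √(2m(E − V_b))/ℏ = 4.699 on the right.
Continuity of ψ and ψ′ at the step yields the reflection amplitude r = (k₁ − k₂)/(k₁ + k₂) = 0.2251; thus R = |r|² = 0.05069, T = 0.9493.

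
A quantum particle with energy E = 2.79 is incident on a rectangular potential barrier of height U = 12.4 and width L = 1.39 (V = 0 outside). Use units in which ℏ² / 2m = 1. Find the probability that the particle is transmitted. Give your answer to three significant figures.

T = 0.000504

E < U: inside the barrier ψ ∝ e^{±κx} with κ = √(2m(U − E))/ℏ = 3.100.
κL = 4.309, sinh(κL) = 37.18.
Matching ψ, ψ′ at both faces gives T = [1 + U² sinh²(κL) / (4E(U − E))]⁻¹ = 1/1982 = 0.000504.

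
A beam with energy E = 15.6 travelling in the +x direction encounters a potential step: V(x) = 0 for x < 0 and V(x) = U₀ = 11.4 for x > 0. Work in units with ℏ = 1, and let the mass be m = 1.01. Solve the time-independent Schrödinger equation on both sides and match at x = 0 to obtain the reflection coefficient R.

R = 0.100

On each side the TISE gives plane waves with k = √(2m(E − V))/ℏ: k₁ = √(2·1.01·15.6) = 5.614, k₂ = √(2·1.01·4.2) = 2.913.
Matching ψ and ψ′ at x = 0 gives r = (k₁ − k₂)/(k₁ + k₂), so R = r² = 0.1003 and T = 1 − R = 0.8997.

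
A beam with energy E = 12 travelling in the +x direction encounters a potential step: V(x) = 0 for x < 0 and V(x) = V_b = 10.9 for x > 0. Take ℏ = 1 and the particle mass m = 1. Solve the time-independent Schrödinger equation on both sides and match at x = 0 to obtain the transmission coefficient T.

The wavenumbers are k₁ = √(2mE)/ℏ = 4.899 on the left and k₂ = √(2m(E − V_b))/ℏ = 1.483 on the right.
Continuity of ψ and ψ′ at the step yields the reflection amplitude r = (k₁ − k₂)/(k₁ + k₂) = 0.5352; thus R = |r|² = 0.2864, T = 0.7136.

T = 0.714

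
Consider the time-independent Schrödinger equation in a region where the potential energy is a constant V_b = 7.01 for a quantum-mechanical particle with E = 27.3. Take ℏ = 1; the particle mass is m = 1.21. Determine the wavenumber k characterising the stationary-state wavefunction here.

k = 7.01

With E > V_b the solution is oscillatory, ψ ∝ e^{±ikx} with k = √(2m(E − V_b))/ℏ.
k = √(2 × 1.21 × 20.29) = 7.007.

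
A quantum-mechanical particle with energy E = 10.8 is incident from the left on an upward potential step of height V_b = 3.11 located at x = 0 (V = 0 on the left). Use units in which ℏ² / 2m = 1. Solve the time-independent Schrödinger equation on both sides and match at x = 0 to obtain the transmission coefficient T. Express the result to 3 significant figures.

T = 0.993

On each side the TISE gives plane waves with k = √(2m(E − V))/ℏ: k₁ = √(2·½·10.8) = 3.286, k₂ = √(2·½·7.69) = 2.773.
Matching ψ and ψ′ at x = 0 gives r = (k₁ − k₂)/(k₁ + k₂), so R = r² = 0.007175 and T = 1 − R = 0.9928.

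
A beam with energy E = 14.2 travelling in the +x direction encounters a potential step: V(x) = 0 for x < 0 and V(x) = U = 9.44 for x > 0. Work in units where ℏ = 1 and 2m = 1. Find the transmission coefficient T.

T = 0.929

On each side the TISE gives plane waves with k = √(2m(E − V))/ℏ: k₁ = √(2·½·14.2) = 3.768, k₂ = √(2·½·4.76) = 2.182.
Matching ψ and ψ′ at x = 0 gives r = (k₁ − k₂)/(k₁ + k₂), so R = r² = 0.07110 and T = 1 − R = 0.9289.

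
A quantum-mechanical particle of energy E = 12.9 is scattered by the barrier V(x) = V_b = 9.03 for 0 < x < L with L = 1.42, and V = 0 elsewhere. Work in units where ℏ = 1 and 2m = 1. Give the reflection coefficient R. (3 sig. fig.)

E > V_b: inside the barrier k₂ = √(2m(E − V_b))/ℏ = 1.967, k₂L = 2.793.
T = [1 + V_b² sin²(k₂L) / (4E(E − V_b))]⁻¹ = 1/1.048 = 0.955.
R = 1 − T = 0.0454.

R = 0.0454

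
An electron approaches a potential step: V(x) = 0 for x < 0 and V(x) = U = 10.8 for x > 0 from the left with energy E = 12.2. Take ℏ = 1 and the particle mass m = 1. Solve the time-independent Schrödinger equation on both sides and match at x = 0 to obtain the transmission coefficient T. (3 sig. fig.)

T = 0.756

On each side the TISE gives plane waves with k = √(2m(E − V))/ℏ: k₁ = √(2·1·12.2) = 4.940, k₂ = √(2·1·1.4) = 1.673.
Continuity of ψ and ψ′ at the step yields the reflection amplitude r = (k₁ − k₂)/(k₁ + k₂) = 0.4939; thus R = |r|² = 0.2440, T = 0.7560.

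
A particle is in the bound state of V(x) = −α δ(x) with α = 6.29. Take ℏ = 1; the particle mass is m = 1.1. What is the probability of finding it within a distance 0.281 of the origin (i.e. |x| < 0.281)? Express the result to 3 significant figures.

P = 0.980

The normalised bound state is ψ = √κ e^{−κ|x|} with κ = mα/ℏ² = 6.919.
P(|x| < d) = ∫_{−d}^{d} κ e^{−2κ|x|} dx = 1 − e^{−2κd} = 1 − e^{−3.888} = 0.9795.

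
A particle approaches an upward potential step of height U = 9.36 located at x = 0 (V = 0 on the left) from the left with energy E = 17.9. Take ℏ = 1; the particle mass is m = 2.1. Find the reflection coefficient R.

R = 0.0335

On each side the TISE gives plane waves with k = √(2m(E − V))/ℏ: k₁ = √(2·2.1·17.9) = 8.671, k₂ = √(2·2.1·8.54) = 5.989.
Matching ψ and ψ′ at x = 0 gives r = (k₁ − k₂)/(k₁ + k₂), so R = r² = 0.03346 and T = 1 − R = 0.9665.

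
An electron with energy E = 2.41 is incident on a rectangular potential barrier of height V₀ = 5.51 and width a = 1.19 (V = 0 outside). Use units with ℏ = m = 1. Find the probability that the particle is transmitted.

T = 0.0105

Since E < V₀ the interior solution is evanescent with decay constant κ = √(2m(V₀ − E))/ℏ = 2.490.
κa = 2.963, sinh(κa) = 9.653.
Matching ψ, ψ′ at both faces gives T = [1 + V₀² sinh²(κa) / (4E(V₀ − E))]⁻¹ = 1/95.66 = 0.0105.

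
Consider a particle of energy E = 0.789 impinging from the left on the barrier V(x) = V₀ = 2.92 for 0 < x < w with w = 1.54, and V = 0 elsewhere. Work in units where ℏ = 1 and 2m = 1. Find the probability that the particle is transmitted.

Since E < V₀ the interior solution is evanescent with decay constant κ = √(2m(V₀ − E))/ℏ = 1.460.
κw = 2.248, sinh(κw) = 4.682.
The exact tunnelling result is T⁻¹ = 1 + V₀² sinh²(κw) / [4E(V₀ − E)] = 28.79, so T = 0.0347.

T = 0.0347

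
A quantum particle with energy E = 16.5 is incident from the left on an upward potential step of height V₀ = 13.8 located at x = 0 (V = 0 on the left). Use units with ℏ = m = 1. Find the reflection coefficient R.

The wavenumbers are k₁ = √(2mE)/ℏ = 5.745 on the left and k₂ = √(2m(E − V₀))/ℏ = 2.324 on the right.
Matching ψ and ψ′ at x = 0 gives r = (k₁ − k₂)/(k₁ + k₂), so R = r² = 0.1798 and T = 1 − R = 0.8202.

R = 0.180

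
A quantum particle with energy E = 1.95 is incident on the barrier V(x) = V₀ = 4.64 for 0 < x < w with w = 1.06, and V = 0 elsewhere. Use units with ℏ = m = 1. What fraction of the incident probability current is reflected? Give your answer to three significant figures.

R = 0.972

Since E < V₀ the interior solution is evanescent with decay constant κ = √(2m(V₀ − E))/ℏ = 2.319.
κw = 2.459, sinh(κw) = 5.802.
The exact tunnelling result is T⁻¹ = 1 + V₀² sinh²(κw) / [4E(V₀ − E)] = 35.54, so T = 0.0281.
R = 1 − T = 0.972.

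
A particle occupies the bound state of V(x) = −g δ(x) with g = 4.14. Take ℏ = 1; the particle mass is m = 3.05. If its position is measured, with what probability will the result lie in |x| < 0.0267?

The normalised bound state is ψ = √κ e^{−κ|x|} with κ = mg/ℏ² = 12.63.
P(|x| < d) = ∫_{−d}^{d} κ e^{−2κ|x|} dx = 1 − e^{−2κd} = 1 − e^{−0.6743} = 0.4905.

P = 0.490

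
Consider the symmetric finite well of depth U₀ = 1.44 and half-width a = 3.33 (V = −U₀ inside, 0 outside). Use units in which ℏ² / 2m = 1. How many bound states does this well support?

N = 3

The dimensionless depth is z₀ = a√(2mU₀)/ℏ = 3.33 × √(1.440) = 3.996.
The even/odd transcendental equations gain one root per π/2 in z₀, giving N = 1 + ⌊2z₀/π⌋ = 1 + ⌊2.544⌋ = 3.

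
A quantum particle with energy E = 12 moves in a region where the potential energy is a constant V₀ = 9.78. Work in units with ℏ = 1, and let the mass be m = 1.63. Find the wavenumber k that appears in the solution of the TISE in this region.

k = 2.69

With E > V₀ the solution is oscillatory, ψ ∝ e^{±ikx} with k = √(2m(E − V₀))/ℏ.
k = √(2 × 1.63 × 2.22) = 2.690.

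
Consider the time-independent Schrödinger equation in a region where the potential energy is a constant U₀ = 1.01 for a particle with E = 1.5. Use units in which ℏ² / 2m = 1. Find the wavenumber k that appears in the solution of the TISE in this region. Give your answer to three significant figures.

k = 0.700

With E > U₀ the solution is oscillatory, ψ ∝ e^{±ikx} with k = √(2m(E − U₀))/ℏ.
k = √(2 × 0.5 × 0.49) = 0.7000.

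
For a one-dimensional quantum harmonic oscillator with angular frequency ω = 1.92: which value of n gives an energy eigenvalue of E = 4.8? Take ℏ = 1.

Invert E_n = (n + ½)ℏω: n = E/ℏω − ½ = 2.000, so n = 2.

n = 2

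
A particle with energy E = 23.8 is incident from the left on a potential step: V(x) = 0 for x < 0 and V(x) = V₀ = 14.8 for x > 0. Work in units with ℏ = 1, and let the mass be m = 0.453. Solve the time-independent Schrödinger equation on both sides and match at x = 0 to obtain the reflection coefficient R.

On each side the TISE gives plane waves with k = √(2m(E − V))/ℏ: k₁ = √(2·0.453·23.8) = 4.644, k₂ = √(2·0.453·9) = 2.856.
Continuity of ψ and ψ′ at the step yields the reflection amplitude r = (k₁ − k₂)/(k₁ + k₂) = 0.2384; thus R = |r|² = 0.05685, T = 0.9431.

R = 0.0569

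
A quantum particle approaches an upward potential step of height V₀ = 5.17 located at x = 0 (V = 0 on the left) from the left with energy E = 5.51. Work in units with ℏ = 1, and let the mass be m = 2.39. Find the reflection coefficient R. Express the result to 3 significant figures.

R = 0.362

On each side the TISE gives plane waves with k = √(2m(E − V))/ℏ: k₁ = √(2·2.39·5.51) = 5.132, k₂ = √(2·2.39·0.34) = 1.275.
Matching ψ and ψ′ at x = 0 gives r = (k₁ − k₂)/(k₁ + k₂), so R = r² = 0.3625 and T = 1 − R = 0.6375.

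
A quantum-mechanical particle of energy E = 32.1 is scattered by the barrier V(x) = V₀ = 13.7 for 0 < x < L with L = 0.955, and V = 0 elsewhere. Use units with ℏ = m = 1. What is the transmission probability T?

Above the barrier the interior wavenumber is k₂ = √(2m(E − V₀))/ℏ = 6.066, giving phase k₂L = 5.793.
T = [1 + V₀² sin²(k₂L) / (4E(E − V₀))]⁻¹ = 1/1.018 = 0.983.

T = 0.983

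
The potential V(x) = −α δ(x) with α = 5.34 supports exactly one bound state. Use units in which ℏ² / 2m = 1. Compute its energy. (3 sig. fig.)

E = -7.13

The bound state is ψ(x) = √κ e^{−κ|x|}. The derivative jump ψ'(0⁺) − ψ'(0⁻) = −(2mα/ℏ²)ψ(0) fixes κ = mα/ℏ² = 2.670.
Then E = −ℏ²κ²/(2m) = −mα²/(2ℏ²) = -7.129.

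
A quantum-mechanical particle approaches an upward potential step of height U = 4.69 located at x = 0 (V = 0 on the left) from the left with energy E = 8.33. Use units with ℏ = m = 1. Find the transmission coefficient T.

On each side the TISE gives plane waves with k = √(2m(E − V))/ℏ: k₁ = √(2·1·8.33) = 4.082, k₂ = √(2·1·3.64) = 2.698.
Matching ψ and ψ′ at x = 0 gives r = (k₁ − k₂)/(k₁ + k₂), so R = r² = 0.04164 and T = 1 − R = 0.9584.

T = 0.958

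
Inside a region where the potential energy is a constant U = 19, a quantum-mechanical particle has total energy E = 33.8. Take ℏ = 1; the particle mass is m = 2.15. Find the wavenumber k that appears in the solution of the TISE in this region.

With E > U the solution is oscillatory, ψ ∝ e^{±ikx} with k = √(2m(E − U))/ℏ.
k = √(2 × 2.15 × 14.8) = 7.977.

k = 7.98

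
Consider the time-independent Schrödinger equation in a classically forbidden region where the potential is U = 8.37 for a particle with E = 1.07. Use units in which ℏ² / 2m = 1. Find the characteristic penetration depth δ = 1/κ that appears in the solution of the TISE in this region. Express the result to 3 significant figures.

δ = 0.370

Since E < U the TISE in this region is ψ'' = κ²ψ with κ = √(2m(U − E))/ℏ.
κ = √(2 × 0.5 × 7.3) = 2.702. The penetration depth is δ = 1/κ = 0.370.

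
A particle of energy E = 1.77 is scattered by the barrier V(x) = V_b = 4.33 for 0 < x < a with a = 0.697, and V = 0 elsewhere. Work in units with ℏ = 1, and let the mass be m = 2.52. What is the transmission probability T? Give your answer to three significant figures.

E < V_b: inside the barrier ψ ∝ e^{±κx} with κ = √(2m(V_b − E))/ℏ = 3.592.
κa = 2.504, sinh(κa) = 6.072.
Matching ψ, ψ′ at both faces gives T = [1 + V_b² sinh²(κa) / (4E(V_b − E))]⁻¹ = 1/39.14 = 0.0255.

T = 0.0255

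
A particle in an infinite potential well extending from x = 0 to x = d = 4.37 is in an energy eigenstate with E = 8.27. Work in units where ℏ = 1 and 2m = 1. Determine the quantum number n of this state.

For an infinite well E_n = n²π²ℏ²/(2md²), so n = (d/πℏ)√(2mE).
n = (4.37/π) × √(2 × 0.5 × 8.27) = 4.000 → n = 4.

n = 4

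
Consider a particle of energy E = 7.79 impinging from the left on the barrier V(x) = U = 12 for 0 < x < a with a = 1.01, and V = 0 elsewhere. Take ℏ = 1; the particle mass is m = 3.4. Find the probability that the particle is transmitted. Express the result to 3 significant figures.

T = 0.0000737

Since E < U the interior solution is evanescent with decay constant κ = √(2m(U − E))/ℏ = 5.351.
κa = 5.404, sinh(κa) = 111.1.
The exact tunnelling result is T⁻¹ = 1 + U² sinh²(κa) / [4E(U − E)] = 13560, so T = 0.0000737.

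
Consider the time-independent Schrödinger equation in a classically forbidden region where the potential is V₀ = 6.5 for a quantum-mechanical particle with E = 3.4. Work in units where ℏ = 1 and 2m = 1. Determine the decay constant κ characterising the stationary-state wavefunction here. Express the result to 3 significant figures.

κ = 1.76

Since E < V₀ the TISE in this region is ψ'' = κ²ψ with κ = √(2m(V₀ − E))/ℏ.
κ = √(2 × 0.5 × 3.1) = 1.761.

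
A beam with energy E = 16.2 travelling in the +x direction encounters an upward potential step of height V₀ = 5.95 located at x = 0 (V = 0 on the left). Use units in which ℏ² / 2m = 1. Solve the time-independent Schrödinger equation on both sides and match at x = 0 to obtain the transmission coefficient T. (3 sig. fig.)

T = 0.987

On each side the TISE gives plane waves with k = √(2m(E − V))/ℏ: k₁ = √(2·½·16.2) = 4.025, k₂ = √(2·½·10.25) = 3.202.
Continuity of ψ and ψ′ at the step yields the reflection amplitude r = (k₁ − k₂)/(k₁ + k₂) = 0.1139; thus R = |r|² = 0.01298, T = 0.9870.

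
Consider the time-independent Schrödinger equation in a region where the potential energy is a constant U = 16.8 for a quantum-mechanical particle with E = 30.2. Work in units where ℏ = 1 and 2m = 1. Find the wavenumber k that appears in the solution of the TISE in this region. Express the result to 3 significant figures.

k = 3.66

With E > U the solution is oscillatory, ψ ∝ e^{±ikx} with k = √(2m(E − U))/ℏ.
k = √(2 × 0.5 × 13.4) = 3.661.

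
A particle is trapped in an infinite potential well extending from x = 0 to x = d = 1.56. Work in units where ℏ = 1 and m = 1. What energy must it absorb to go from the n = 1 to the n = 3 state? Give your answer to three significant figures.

E_n = n²π²ℏ²/(2md²), so ΔE = (3² − 1²) π²ℏ²/(2md²).
ΔE = 8 × π² / (2 × 1 × 1.56²) = 16.22.

ΔE = 16.2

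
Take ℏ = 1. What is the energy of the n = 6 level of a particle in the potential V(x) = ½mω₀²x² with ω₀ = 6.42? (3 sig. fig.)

E = 41.7

Using E_n = (n + ½)ℏω₀: E_6 = 6.5 × 6.42 = 41.73.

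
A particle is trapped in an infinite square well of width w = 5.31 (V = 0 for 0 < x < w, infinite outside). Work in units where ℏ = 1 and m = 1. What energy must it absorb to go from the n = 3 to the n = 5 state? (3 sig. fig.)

ΔE = 2.80

E_n = n²π²ℏ²/(2mw²), so ΔE = (5² − 3²) π²ℏ²/(2mw²).
ΔE = 16 × π² / (2 × 1 × 5.31²) = 2.800.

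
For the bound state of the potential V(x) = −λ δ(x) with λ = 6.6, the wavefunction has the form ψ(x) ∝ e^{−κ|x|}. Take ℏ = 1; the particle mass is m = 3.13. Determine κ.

Integrate −(ℏ²/2m)ψ'' − λδ(x)ψ = Eψ from −ε to +ε: the ψ'' term gives ψ'(0⁺) − ψ'(0⁻) and the δ term gives −(2mλ/ℏ²)ψ(0).
With ψ ∝ e^{−κ|x|} this yields −2κ = −2mλ/ℏ², so κ = mλ/ℏ² = 20.66.

κ = 20.7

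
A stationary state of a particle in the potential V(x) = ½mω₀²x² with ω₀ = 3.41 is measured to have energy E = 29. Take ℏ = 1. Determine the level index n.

E_n = ℏω₀(n + ½) ⇒ n = E/(ℏω₀) − ½ = 29/3.41 − 0.5 = 8.004 → n = 8.

n = 8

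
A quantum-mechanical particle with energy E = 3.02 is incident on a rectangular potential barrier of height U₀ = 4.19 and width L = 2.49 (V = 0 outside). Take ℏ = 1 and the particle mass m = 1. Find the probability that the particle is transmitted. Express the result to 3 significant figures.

Since E < U₀ the interior solution is evanescent with decay constant κ = √(2m(U₀ − E))/ℏ = 1.530.
κL = 3.809, sinh(κL) = 22.54.
Matching ψ, ψ′ at both faces gives T = [1 + U₀² sinh²(κL) / (4E(U₀ − E))]⁻¹ = 1/632.1 = 0.00158.

T = 0.00158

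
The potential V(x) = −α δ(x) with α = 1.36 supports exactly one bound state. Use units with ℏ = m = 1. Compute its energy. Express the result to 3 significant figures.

E = -0.925

For x ≠ 0 the bound state is ψ ∝ e^{−κ|x|}; integrating the TISE across the delta gives the cusp condition 2κ = 2mα/ℏ², so κ = 1.360.
Then E = −ℏ²κ²/(2m) = −mα²/(2ℏ²) = -0.9248.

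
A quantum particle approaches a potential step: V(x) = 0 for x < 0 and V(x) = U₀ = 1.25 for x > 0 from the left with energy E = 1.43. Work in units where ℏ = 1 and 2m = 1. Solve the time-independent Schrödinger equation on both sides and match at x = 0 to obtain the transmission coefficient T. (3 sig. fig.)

On each side the TISE gives plane waves with k = √(2m(E − V))/ℏ: k₁ = √(2·½·1.43) = 1.196, k₂ = √(2·½·0.18) = 0.4243.
Matching ψ and ψ′ at x = 0 gives r = (k₁ − k₂)/(k₁ + k₂), so R = r² = 0.2268 and T = 1 − R = 0.7732.

T = 0.773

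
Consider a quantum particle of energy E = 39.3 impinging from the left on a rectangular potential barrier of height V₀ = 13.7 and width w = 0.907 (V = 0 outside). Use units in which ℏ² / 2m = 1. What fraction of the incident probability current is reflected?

Above the barrier the interior wavenumber is k₂ = √(2m(E − V₀))/ℏ = 5.060, giving phase k₂w = 4.589.
T = [1 + V₀² sin²(k₂w) / (4E(E − V₀))]⁻¹ = 1/1.046 = 0.956.
R = 1 − T = 0.0439.

R = 0.0439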